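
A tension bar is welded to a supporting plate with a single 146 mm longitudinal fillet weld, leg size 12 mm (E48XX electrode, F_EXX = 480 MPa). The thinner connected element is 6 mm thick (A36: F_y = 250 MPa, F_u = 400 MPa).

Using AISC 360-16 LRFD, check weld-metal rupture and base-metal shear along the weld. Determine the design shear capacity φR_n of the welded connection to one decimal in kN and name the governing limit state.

131.4 kN (base-metal shear governs)

Weld metal: throat = 0.707×12 = 8.484 mm, L = 146 mm. φR_n = 0.75 × 0.6 × 480 × 8.484 × 146 = 267.6 kN.
Base metal shear (6 mm plate): yield φR_n = 1.0×0.6×250×6×146 = 131.4 kN; rupture φR_n = 0.75×0.6×400×6×146 = 157.7 kN; take 131.4 kN (yield).
Governing: min(267.6, 131.4) = 131.4 kN → base-metal shear.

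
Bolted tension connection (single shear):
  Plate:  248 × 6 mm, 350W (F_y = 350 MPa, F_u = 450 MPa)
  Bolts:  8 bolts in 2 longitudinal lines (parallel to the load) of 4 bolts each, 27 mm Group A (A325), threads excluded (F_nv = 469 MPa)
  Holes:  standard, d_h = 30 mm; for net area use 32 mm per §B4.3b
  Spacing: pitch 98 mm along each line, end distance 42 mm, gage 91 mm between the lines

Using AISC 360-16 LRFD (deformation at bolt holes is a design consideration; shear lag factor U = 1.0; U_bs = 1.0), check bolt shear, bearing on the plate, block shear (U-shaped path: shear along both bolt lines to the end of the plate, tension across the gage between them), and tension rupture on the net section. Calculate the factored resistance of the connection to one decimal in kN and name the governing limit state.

Bolt shear: A_b = π(27)²/4 = 572.56 mm². φR_n = 0.75 × 469 × 572.56 × 8 × 1 = 1611.2 kN.
Bearing (6 mm plate, F_u = 450 MPa): end bolts L_c = 42 − 30/2 = 27, R_n = min(1.2×27×6×450, 2.4×27×6×450) = 87.48 kN/bolt; interior L_c = 98 − 30 = 68, R_n = 174.96 kN/bolt. φR_n = 0.75 × (2×87.48 + 6×174.96) = 918.5 kN.
Block shear: shear path 2×[42+3×98] = 2×336 mm, A_gv = 4032, A_nv = 2×(336 − 3.5×32)×6 = 2688 mm²; tension across gage: (91 − 1×32)×6 = 354 mm². R_n = min(0.6×450×2688, 0.6×350×4032) + 1.0×450×354 = min(725.76, 846.72) + 159.3 = 885.06 kN. φR_n = 0.75 × 885.06 = 663.8 kN.
Tension rupture (net): A_n = (248 − 2×32)×6 = 1104 mm² (U = 1.0, A_e = A_n). φR_n = 0.75 × 450 × 1104 = 372.6 kN.
Governing: min(1611.2, 918.5, 663.8, 372.6) = 372.6 kN → net-section rupture.

372.6 kN (net-section rupture governs)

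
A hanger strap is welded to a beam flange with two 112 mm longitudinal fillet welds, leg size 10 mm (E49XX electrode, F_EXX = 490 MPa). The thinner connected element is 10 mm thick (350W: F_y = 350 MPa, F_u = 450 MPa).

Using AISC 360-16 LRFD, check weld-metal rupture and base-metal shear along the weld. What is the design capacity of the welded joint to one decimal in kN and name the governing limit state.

349.2 kN (weld metal governs)

Weld metal: throat = 0.707×10 = 7.07 mm, L = 2×112 = 224 mm. φR_n = 0.75 × 0.6 × 490 × 7.07 × 224 = 349.2 kN.
Base metal shear (10 mm plate): yield φR_n = 1.0×0.6×350×10×224 = 470.4 kN; rupture φR_n = 0.75×0.6×450×10×224 = 453.6 kN; take 453.6 kN (rupture).
Governing: min(349.2, 453.6) = 349.2 kN → weld metal.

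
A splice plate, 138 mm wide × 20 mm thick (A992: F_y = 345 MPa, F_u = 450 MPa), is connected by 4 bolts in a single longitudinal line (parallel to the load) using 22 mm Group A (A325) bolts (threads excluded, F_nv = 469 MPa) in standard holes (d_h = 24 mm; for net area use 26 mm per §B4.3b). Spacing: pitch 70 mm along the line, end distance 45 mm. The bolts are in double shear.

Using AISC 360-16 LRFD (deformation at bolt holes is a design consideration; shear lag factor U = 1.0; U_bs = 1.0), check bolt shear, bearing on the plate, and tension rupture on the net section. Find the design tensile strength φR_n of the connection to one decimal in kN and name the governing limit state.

756.0 kN (net-section rupture governs)

Bolt shear: A_b = π(22)²/4 = 380.13 mm². φR_n = 0.75 × 469 × 380.13 × 4 × 2 = 1069.7 kN.
Bearing (20 mm plate, F_u = 450 MPa): end bolts L_c = 45 − 24/2 = 33, R_n = min(1.2×33×20×450, 2.4×22×20×450) = 356.4 kN/bolt; interior L_c = 70 − 24 = 46, R_n = 475.2 kN/bolt. φR_n = 0.75 × (1×356.4 + 3×475.2) = 1336.5 kN.
Tension rupture (net): A_n = (138 − 1×26)×20 = 2240 mm² (U = 1.0, A_e = A_n). φR_n = 0.75 × 450 × 2240 = 756.0 kN.
Governing: min(1069.7, 1336.5, 756.0) = 756.0 kN → net-section rupture.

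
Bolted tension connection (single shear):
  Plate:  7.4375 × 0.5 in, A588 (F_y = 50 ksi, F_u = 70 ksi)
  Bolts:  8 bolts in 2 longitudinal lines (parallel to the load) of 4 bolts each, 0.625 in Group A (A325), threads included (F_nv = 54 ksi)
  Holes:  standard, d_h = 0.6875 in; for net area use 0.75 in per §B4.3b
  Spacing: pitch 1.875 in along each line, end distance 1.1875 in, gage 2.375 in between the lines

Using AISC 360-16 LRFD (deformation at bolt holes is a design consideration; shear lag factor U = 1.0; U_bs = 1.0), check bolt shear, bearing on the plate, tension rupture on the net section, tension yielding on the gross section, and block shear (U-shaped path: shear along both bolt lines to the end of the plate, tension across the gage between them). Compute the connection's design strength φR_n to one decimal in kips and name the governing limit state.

Bolt shear: A_b = π(0.625)²/4 = 0.3068 in². φR_n = 0.75 × 54 × 0.3068 × 8 × 1 = 99.4 kips.
Bearing (0.5 in plate, F_u = 70 ksi): end bolts L_c = 1.1875 − 0.6875/2 = 0.84375, R_n = min(1.2×0.84375×0.5×70, 2.4×0.625×0.5×70) = 35.438 kips/bolt; interior L_c = 1.875 − 0.6875 = 1.1875, R_n = 49.875 kips/bolt. φR_n = 0.75 × (2×35.438 + 6×49.875) = 277.6 kips.
Tension rupture (net): A_n = (7.4375 − 2×0.75)×0.5 = 2.9688 in² (U = 1.0, A_e = A_n). φR_n = 0.75 × 70 × 2.9688 = 155.9 kips.
Tension yield (gross): A_g = 7.4375×0.5 = 3.7188 in². φR_n = 0.90 × 50 × 3.7188 = 167.3 kips.
Block shear: shear path 2×[1.1875+3×1.875] = 2×6.8125 in, A_gv = 6.8125, A_nv = 2×(6.8125 − 3.5×0.75)×0.5 = 4.1875 in²; tension across gage: (2.375 − 1×0.75)×0.5 = 0.8125 in². R_n = min(0.6×70×4.1875, 0.6×50×6.8125) + 1.0×70×0.8125 = min(175.88, 204.38) + 56.875 = 232.76 kips. φR_n = 0.75 × 232.76 = 174.6 kips.
Governing: min(99.4, 277.6, 155.9, 167.3, 174.6) = 99.4 kips → bolt shear.

99.4 kips (bolt shear governs)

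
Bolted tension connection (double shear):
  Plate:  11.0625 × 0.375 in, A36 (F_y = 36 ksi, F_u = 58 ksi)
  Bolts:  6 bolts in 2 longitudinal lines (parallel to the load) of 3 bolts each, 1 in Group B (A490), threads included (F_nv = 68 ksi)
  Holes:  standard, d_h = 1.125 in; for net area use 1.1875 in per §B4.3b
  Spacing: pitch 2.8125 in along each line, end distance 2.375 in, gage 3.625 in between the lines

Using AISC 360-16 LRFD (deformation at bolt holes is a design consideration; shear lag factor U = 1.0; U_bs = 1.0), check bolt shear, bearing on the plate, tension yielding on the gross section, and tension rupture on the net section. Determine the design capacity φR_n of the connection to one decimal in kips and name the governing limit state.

Bolt shear: A_b = π(1)²/4 = 0.7854 in². φR_n = 0.75 × 68 × 0.7854 × 6 × 2 = 480.7 kips.
Bearing (0.375 in plate, F_u = 58 ksi): end bolts L_c = 2.375 − 1.125/2 = 1.8125, R_n = min(1.2×1.8125×0.375×58, 2.4×1×0.375×58) = 47.306 kips/bolt; interior L_c = 2.8125 − 1.125 = 1.6875, R_n = 44.044 kips/bolt. φR_n = 0.75 × (2×47.306 + 4×44.044) = 203.1 kips.
Tension yield (gross): A_g = 11.0625×0.375 = 4.1484 in². φR_n = 0.90 × 36 × 4.1484 = 134.4 kips.
Tension rupture (net): A_n = (11.0625 − 2×1.1875)×0.375 = 3.2578 in² (U = 1.0, A_e = A_n). φR_n = 0.75 × 58 × 3.2578 = 141.7 kips.
Governing: min(480.7, 203.1, 134.4, 141.7) = 134.4 kips → gross-section yield.

134.4 kips (gross-section yield governs)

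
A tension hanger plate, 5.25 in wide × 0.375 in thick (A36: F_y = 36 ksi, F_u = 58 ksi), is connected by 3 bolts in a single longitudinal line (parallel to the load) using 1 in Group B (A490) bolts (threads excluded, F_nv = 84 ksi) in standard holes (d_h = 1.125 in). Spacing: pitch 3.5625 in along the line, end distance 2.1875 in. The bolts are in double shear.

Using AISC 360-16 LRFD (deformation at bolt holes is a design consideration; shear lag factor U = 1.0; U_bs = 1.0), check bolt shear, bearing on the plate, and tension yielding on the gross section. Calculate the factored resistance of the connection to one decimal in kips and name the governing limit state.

63.8 kips (gross-section yield governs)

Bolt shear: A_b = π(1)²/4 = 0.7854 in². φR_n = 0.75 × 84 × 0.7854 × 3 × 2 = 296.9 kips.
Bearing (0.375 in plate, F_u = 58 ksi): end bolts L_c = 2.1875 − 1.125/2 = 1.625, R_n = min(1.2×1.625×0.375×58, 2.4×1×0.375×58) = 42.413 kips/bolt; interior L_c = 3.5625 − 1.125 = 2.4375, R_n = 52.2 kips/bolt. φR_n = 0.75 × (1×42.413 + 2×52.2) = 110.1 kips.
Tension yield (gross): A_g = 5.25×0.375 = 1.9688 in². φR_n = 0.90 × 36 × 1.9688 = 63.8 kips.
Governing: min(296.9, 110.1, 63.8) = 63.8 kips → gross-section yield.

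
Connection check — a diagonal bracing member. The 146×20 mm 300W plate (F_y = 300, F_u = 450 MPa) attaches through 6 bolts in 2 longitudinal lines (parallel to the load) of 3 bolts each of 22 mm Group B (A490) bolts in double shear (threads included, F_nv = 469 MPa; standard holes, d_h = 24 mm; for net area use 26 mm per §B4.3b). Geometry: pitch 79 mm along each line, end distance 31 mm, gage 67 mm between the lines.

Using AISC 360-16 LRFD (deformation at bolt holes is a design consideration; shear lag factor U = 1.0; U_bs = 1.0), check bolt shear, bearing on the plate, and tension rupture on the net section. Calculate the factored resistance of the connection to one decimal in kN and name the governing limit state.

Bolt shear: A_b = π(22)²/4 = 380.13 mm². φR_n = 0.75 × 469 × 380.13 × 6 × 2 = 1604.5 kN.
Bearing (20 mm plate, F_u = 450 MPa): end bolts L_c = 31 − 24/2 = 19, R_n = min(1.2×19×20×450, 2.4×22×20×450) = 205.2 kN/bolt; interior L_c = 79 − 24 = 55, R_n = 475.2 kN/bolt. φR_n = 0.75 × (2×205.2 + 4×475.2) = 1733.4 kN.
Tension rupture (net): A_n = (146 − 2×26)×20 = 1880 mm² (U = 1.0, A_e = A_n). φR_n = 0.75 × 450 × 1880 = 634.5 kN.
Governing: min(1604.5, 1733.4, 634.5) = 634.5 kN → net-section rupture.

634.5 kN (net-section rupture governs)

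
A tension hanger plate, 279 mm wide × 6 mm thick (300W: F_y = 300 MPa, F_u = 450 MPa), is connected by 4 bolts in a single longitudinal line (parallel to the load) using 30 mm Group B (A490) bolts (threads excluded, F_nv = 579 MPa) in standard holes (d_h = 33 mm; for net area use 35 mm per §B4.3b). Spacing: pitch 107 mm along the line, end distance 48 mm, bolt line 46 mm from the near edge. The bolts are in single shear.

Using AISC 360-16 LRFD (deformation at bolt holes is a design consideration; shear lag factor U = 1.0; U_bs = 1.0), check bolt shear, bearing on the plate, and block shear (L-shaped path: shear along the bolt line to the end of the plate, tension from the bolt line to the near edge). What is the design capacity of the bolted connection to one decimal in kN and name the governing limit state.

356.6 kN (block shear governs)

Bolt shear: A_b = π(30)²/4 = 706.86 mm². φR_n = 0.75 × 579 × 706.86 × 4 × 1 = 1227.8 kN.
Bearing (6 mm plate, F_u = 450 MPa): end bolts L_c = 48 − 33/2 = 31.5, R_n = min(1.2×31.5×6×450, 2.4×30×6×450) = 102.06 kN/bolt; interior L_c = 107 − 33 = 74, R_n = 194.4 kN/bolt. φR_n = 0.75 × (1×102.06 + 3×194.4) = 513.9 kN.
Block shear: shear path 1×[48+3×107] = 1×369 mm, A_gv = 2214, A_nv = 1×(369 − 3.5×35)×6 = 1479 mm²; tension to near edge: (46 − 0.5×35)×6 = 171 mm². R_n = min(0.6×450×1479, 0.6×300×2214) + 1.0×450×171 = min(399.33, 398.52) + 76.95 = 475.47 kN. φR_n = 0.75 × 475.47 = 356.6 kN.
Governing: min(1227.8, 513.9, 356.6) = 356.6 kN → block shear.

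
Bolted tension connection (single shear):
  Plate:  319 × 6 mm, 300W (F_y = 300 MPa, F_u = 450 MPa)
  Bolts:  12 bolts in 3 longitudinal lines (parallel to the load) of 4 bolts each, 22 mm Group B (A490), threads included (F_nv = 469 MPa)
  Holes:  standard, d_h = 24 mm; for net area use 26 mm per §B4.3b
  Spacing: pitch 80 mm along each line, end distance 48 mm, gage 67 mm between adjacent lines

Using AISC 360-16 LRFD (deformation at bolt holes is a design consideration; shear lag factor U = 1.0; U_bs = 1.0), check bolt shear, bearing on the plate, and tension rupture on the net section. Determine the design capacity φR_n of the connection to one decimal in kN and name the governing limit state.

Bolt shear: A_b = π(22)²/4 = 380.13 mm². φR_n = 0.75 × 469 × 380.13 × 12 × 1 = 1604.5 kN.
Bearing (6 mm plate, F_u = 450 MPa): end bolts L_c = 48 − 24/2 = 36, R_n = min(1.2×36×6×450, 2.4×22×6×450) = 116.64 kN/bolt; interior L_c = 80 − 24 = 56, R_n = 142.56 kN/bolt. φR_n = 0.75 × (3×116.64 + 9×142.56) = 1224.7 kN.
Tension rupture (net): A_n = (319 − 3×26)×6 = 1446 mm² (U = 1.0, A_e = A_n). φR_n = 0.75 × 450 × 1446 = 488.0 kN.
Governing: min(1604.5, 1224.7, 488.0) = 488.0 kN → net-section rupture.

488.0 kN (net-section rupture governs)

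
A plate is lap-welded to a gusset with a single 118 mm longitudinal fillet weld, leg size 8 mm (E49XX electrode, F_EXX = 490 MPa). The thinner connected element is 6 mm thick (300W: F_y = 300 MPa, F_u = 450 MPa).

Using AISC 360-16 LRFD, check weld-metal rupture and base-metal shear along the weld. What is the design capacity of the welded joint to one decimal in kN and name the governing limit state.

127.4 kN (base-metal shear governs)

Weld metal: throat = 0.707×8 = 5.656 mm, L = 118 mm. φR_n = 0.75 × 0.6 × 490 × 5.656 × 118 = 147.2 kN.
Base metal shear (6 mm plate): yield φR_n = 1.0×0.6×300×6×118 = 127.4 kN; rupture φR_n = 0.75×0.6×450×6×118 = 143.4 kN; take 127.4 kN (yield).
Governing: min(147.2, 127.4) = 127.4 kN → base-metal shear.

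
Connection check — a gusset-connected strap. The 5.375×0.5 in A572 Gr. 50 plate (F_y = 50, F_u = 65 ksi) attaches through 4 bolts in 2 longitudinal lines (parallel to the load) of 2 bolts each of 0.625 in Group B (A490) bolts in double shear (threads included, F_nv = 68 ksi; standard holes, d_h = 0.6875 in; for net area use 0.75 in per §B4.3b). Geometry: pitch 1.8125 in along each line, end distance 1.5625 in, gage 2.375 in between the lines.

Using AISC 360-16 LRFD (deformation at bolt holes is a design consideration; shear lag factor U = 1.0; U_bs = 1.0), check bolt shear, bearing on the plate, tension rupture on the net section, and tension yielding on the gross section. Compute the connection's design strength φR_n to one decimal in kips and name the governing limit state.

Bolt shear: A_b = π(0.625)²/4 = 0.3068 in². φR_n = 0.75 × 68 × 0.3068 × 4 × 2 = 125.2 kips.
Bearing (0.5 in plate, F_u = 65 ksi): end bolts L_c = 1.5625 − 0.6875/2 = 1.21875, R_n = min(1.2×1.21875×0.5×65, 2.4×0.625×0.5×65) = 47.531 kips/bolt; interior L_c = 1.8125 − 0.6875 = 1.125, R_n = 43.875 kips/bolt. φR_n = 0.75 × (2×47.531 + 2×43.875) = 137.1 kips.
Tension rupture (net): A_n = (5.375 − 2×0.75)×0.5 = 1.9375 in² (U = 1.0, A_e = A_n). φR_n = 0.75 × 65 × 1.9375 = 94.5 kips.
Tension yield (gross): A_g = 5.375×0.5 = 2.6875 in². φR_n = 0.90 × 50 × 2.6875 = 120.9 kips.
Governing: min(125.2, 137.1, 94.5, 120.9) = 94.5 kips → net-section rupture.

94.5 kips (net-section rupture governs)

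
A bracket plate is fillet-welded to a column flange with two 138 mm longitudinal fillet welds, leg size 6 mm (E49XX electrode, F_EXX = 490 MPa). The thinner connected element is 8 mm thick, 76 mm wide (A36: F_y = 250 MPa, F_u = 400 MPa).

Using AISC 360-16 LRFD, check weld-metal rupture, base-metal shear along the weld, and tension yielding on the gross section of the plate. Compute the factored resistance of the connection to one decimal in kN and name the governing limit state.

Weld metal: throat = 0.707×6 = 4.242 mm, L = 2×138 = 276 mm. φR_n = 0.75 × 0.6 × 490 × 4.242 × 276 = 258.2 kN.
Base metal shear (8 mm plate): yield φR_n = 1.0×0.6×250×8×276 = 331.2 kN; rupture φR_n = 0.75×0.6×400×8×276 = 397.4 kN; take 331.2 kN (yield).
Tension yield (gross): A_g = 76×8 = 608 mm². φR_n = 0.90 × 250 × 608 = 136.8 kN.
Governing: min(258.2, 331.2, 136.8) = 136.8 kN → gross-section yield.

136.8 kN (gross-section yield governs)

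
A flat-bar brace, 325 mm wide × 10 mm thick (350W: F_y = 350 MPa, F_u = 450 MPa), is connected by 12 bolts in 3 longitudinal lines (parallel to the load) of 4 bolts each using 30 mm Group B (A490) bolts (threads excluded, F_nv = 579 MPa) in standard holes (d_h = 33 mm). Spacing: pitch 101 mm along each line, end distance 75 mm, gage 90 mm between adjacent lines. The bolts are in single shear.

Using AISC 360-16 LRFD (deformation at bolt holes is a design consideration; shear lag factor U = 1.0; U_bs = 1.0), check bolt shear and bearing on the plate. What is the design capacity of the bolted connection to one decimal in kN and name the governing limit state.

Bolt shear: A_b = π(30)²/4 = 706.86 mm². φR_n = 0.75 × 579 × 706.86 × 12 × 1 = 3683.4 kN.
Bearing (10 mm plate, F_u = 450 MPa): end bolts L_c = 75 − 33/2 = 58.5, R_n = min(1.2×58.5×10×450, 2.4×30×10×450) = 315.9 kN/bolt; interior L_c = 101 − 33 = 68, R_n = 324 kN/bolt. φR_n = 0.75 × (3×315.9 + 9×324) = 2897.8 kN.
Governing: min(3683.4, 2897.8) = 2897.8 kN → bearing.

2897.8 kN (bearing governs)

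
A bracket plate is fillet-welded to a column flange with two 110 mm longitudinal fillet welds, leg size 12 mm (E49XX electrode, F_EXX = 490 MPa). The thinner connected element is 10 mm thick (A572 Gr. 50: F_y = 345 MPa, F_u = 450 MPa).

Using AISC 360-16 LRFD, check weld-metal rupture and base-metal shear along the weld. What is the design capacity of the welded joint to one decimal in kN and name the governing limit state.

411.6 kN (weld metal governs)

Weld metal: throat = 0.707×12 = 8.484 mm, L = 2×110 = 220 mm. φR_n = 0.75 × 0.6 × 490 × 8.484 × 220 = 411.6 kN.
Base metal shear (10 mm plate): yield φR_n = 1.0×0.6×345×10×220 = 455.4 kN; rupture φR_n = 0.75×0.6×450×10×220 = 445.5 kN; take 445.5 kN (rupture).
Governing: min(411.6, 445.5) = 411.6 kN → weld metal.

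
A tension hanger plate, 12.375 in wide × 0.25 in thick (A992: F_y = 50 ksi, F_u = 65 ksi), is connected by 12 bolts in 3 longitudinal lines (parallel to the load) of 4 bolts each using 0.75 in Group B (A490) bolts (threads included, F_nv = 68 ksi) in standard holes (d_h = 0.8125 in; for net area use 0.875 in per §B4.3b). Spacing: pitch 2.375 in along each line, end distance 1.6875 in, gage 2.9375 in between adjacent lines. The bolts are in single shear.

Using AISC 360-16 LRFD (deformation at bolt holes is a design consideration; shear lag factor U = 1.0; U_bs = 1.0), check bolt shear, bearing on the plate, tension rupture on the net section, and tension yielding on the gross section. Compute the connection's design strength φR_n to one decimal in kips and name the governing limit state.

Bolt shear: A_b = π(0.75)²/4 = 0.44179 in². φR_n = 0.75 × 68 × 0.44179 × 12 × 1 = 270.4 kips.
Bearing (0.25 in plate, F_u = 65 ksi): end bolts L_c = 1.6875 − 0.8125/2 = 1.28125, R_n = min(1.2×1.28125×0.25×65, 2.4×0.75×0.25×65) = 24.984 kips/bolt; interior L_c = 2.375 − 0.8125 = 1.5625, R_n = 29.25 kips/bolt. φR_n = 0.75 × (3×24.984 + 9×29.25) = 253.7 kips.
Tension rupture (net): A_n = (12.375 − 3×0.875)×0.25 = 2.4375 in² (U = 1.0, A_e = A_n). φR_n = 0.75 × 65 × 2.4375 = 118.8 kips.
Tension yield (gross): A_g = 12.375×0.25 = 3.0938 in². φR_n = 0.90 × 50 × 3.0938 = 139.2 kips.
Governing: min(270.4, 253.7, 118.8, 139.2) = 118.8 kips → net-section rupture.

118.8 kips (net-section rupture governs)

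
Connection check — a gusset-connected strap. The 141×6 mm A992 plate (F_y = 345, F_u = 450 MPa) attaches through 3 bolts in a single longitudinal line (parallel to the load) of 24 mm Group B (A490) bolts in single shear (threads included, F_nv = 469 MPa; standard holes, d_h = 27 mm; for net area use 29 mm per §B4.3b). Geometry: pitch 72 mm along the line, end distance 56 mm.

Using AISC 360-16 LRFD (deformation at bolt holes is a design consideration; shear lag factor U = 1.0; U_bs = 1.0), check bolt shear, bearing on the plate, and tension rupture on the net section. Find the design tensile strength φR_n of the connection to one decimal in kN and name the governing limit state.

226.8 kN (net-section rupture governs)

Bolt shear: A_b = π(24)²/4 = 452.39 mm². φR_n = 0.75 × 469 × 452.39 × 3 × 1 = 477.4 kN.
Bearing (6 mm plate, F_u = 450 MPa): end bolts L_c = 56 − 27/2 = 42.5, R_n = min(1.2×42.5×6×450, 2.4×24×6×450) = 137.7 kN/bolt; interior L_c = 72 − 27 = 45, R_n = 145.8 kN/bolt. φR_n = 0.75 × (1×137.7 + 2×145.8) = 322.0 kN.
Tension rupture (net): A_n = (141 − 1×29)×6 = 672 mm² (U = 1.0, A_e = A_n). φR_n = 0.75 × 450 × 672 = 226.8 kN.
Governing: min(477.4, 322.0, 226.8) = 226.8 kN → net-section rupture.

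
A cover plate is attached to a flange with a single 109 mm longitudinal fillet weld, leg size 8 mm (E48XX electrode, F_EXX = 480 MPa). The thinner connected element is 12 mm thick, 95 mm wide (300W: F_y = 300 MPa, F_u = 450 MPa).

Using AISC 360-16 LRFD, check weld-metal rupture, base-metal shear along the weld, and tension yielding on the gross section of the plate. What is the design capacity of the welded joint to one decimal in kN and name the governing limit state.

Weld metal: throat = 0.707×8 = 5.656 mm, L = 109 mm. φR_n = 0.75 × 0.6 × 480 × 5.656 × 109 = 133.2 kN.
Base metal shear (12 mm plate): yield φR_n = 1.0×0.6×300×12×109 = 235.4 kN; rupture φR_n = 0.75×0.6×450×12×109 = 264.9 kN; take 235.4 kN (yield).
Tension yield (gross): A_g = 95×12 = 1140 mm². φR_n = 0.90 × 300 × 1140 = 307.8 kN.
Governing: min(133.2, 235.4, 307.8) = 133.2 kN → weld metal.

133.2 kN (weld metal governs)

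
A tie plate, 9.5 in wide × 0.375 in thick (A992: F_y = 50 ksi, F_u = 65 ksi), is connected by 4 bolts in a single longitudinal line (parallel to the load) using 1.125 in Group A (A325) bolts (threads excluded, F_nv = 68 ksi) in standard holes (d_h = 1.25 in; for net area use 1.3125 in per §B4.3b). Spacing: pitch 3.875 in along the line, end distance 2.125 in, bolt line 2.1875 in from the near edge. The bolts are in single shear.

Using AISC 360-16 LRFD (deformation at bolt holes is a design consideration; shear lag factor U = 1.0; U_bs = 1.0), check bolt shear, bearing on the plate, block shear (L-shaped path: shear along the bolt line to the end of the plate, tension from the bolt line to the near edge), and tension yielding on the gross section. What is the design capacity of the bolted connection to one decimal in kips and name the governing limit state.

Bolt shear: A_b = π(1.125)²/4 = 0.99402 in². φR_n = 0.75 × 68 × 0.99402 × 4 × 1 = 202.8 kips.
Bearing (0.375 in plate, F_u = 65 ksi): end bolts L_c = 2.125 − 1.25/2 = 1.5, R_n = min(1.2×1.5×0.375×65, 2.4×1.125×0.375×65) = 43.875 kips/bolt; interior L_c = 3.875 − 1.25 = 2.625, R_n = 65.813 kips/bolt. φR_n = 0.75 × (1×43.875 + 3×65.813) = 181.0 kips.
Block shear: shear path 1×[2.125+3×3.875] = 1×13.75 in, A_gv = 5.1563, A_nv = 1×(13.75 − 3.5×1.3125)×0.375 = 3.4336 in²; tension to near edge: (2.1875 − 0.5×1.3125)×0.375 = 0.57422 in². R_n = min(0.6×65×3.4336, 0.6×50×5.1563) + 1.0×65×0.57422 = min(133.91, 154.69) + 37.324 = 171.23 kips. φR_n = 0.75 × 171.23 = 128.4 kips.
Tension yield (gross): A_g = 9.5×0.375 = 3.5625 in². φR_n = 0.90 × 50 × 3.5625 = 160.3 kips.
Governing: min(202.8, 181.0, 128.4, 160.3) = 128.4 kips → block shear.

128.4 kips (block shear governs)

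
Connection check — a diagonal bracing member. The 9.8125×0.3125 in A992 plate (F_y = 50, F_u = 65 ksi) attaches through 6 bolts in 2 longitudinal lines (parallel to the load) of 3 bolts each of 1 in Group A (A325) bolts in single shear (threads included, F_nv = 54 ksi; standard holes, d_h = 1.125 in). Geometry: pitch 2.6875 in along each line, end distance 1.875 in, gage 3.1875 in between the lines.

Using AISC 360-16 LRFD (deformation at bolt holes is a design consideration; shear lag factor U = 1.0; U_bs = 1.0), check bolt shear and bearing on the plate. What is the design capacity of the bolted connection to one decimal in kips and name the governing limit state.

Bolt shear: A_b = π(1)²/4 = 0.7854 in². φR_n = 0.75 × 54 × 0.7854 × 6 × 1 = 190.9 kips.
Bearing (0.3125 in plate, F_u = 65 ksi): end bolts L_c = 1.875 − 1.125/2 = 1.3125, R_n = min(1.2×1.3125×0.3125×65, 2.4×1×0.3125×65) = 31.992 kips/bolt; interior L_c = 2.6875 − 1.125 = 1.5625, R_n = 38.086 kips/bolt. φR_n = 0.75 × (2×31.992 + 4×38.086) = 162.2 kips.
Governing: min(190.9, 162.2) = 162.2 kips → bearing.

162.2 kips (bearing governs)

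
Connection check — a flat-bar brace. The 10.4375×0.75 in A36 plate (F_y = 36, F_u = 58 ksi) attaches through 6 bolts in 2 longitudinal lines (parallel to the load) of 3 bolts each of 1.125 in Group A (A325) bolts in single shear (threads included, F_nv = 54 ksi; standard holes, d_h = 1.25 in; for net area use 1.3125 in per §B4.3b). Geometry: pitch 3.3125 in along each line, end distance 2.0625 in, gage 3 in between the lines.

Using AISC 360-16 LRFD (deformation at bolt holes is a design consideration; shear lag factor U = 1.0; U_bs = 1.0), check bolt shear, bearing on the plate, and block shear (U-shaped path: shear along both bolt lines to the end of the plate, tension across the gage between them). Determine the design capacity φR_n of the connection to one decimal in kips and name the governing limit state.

Bolt shear: A_b = π(1.125)²/4 = 0.99402 in². φR_n = 0.75 × 54 × 0.99402 × 6 × 1 = 241.5 kips.
Bearing (0.75 in plate, F_u = 58 ksi): end bolts L_c = 2.0625 − 1.25/2 = 1.4375, R_n = min(1.2×1.4375×0.75×58, 2.4×1.125×0.75×58) = 75.038 kips/bolt; interior L_c = 3.3125 − 1.25 = 2.0625, R_n = 107.66 kips/bolt. φR_n = 0.75 × (2×75.038 + 4×107.66) = 435.5 kips.
Block shear: shear path 2×[2.0625+2×3.3125] = 2×8.6875 in, A_gv = 13.031, A_nv = 2×(8.6875 − 2.5×1.3125)×0.75 = 8.1094 in²; tension across gage: (3 − 1×1.3125)×0.75 = 1.2656 in². R_n = min(0.6×58×8.1094, 0.6×36×13.031) + 1.0×58×1.2656 = min(282.21, 281.47) + 73.405 = 354.88 kips. φR_n = 0.75 × 354.88 = 266.2 kips.
Governing: min(241.5, 435.5, 266.2) = 241.5 kips → bolt shear.

241.5 kips (bolt shear governs)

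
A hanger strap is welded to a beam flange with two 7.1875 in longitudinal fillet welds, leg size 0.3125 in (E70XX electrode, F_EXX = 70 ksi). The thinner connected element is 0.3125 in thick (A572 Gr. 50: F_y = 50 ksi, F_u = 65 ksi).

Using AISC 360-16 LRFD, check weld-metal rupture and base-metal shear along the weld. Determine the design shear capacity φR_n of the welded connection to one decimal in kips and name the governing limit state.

100.0 kips (weld metal governs)

Weld metal: throat = 0.707×0.3125 = 0.22094 in, L = 2×7.1875 = 14.375 in. φR_n = 0.75 × 0.6 × 70 × 0.22094 × 14.375 = 100.0 kips.
Base metal shear (0.3125 in plate): yield φR_n = 1.0×0.6×50×0.3125×14.375 = 134.8 kips; rupture φR_n = 0.75×0.6×65×0.3125×14.375 = 131.4 kips; take 131.4 kips (rupture).
Governing: min(100.0, 131.4) = 100.0 kips → weld metal.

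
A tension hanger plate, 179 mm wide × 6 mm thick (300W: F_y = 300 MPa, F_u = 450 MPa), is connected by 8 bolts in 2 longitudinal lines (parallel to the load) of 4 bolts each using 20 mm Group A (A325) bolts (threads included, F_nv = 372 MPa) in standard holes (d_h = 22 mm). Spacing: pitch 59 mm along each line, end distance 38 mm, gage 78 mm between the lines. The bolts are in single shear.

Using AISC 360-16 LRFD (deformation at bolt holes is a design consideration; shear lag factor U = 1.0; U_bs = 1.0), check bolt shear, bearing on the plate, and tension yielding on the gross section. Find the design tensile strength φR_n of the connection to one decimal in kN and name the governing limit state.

Bolt shear: A_b = π(20)²/4 = 314.16 mm². φR_n = 0.75 × 372 × 314.16 × 8 × 1 = 701.2 kN.
Bearing (6 mm plate, F_u = 450 MPa): end bolts L_c = 38 − 22/2 = 27, R_n = min(1.2×27×6×450, 2.4×20×6×450) = 87.48 kN/bolt; interior L_c = 59 − 22 = 37, R_n = 119.88 kN/bolt. φR_n = 0.75 × (2×87.48 + 6×119.88) = 670.7 kN.
Tension yield (gross): A_g = 179×6 = 1074 mm². φR_n = 0.90 × 300 × 1074 = 290.0 kN.
Governing: min(701.2, 670.7, 290.0) = 290.0 kN → gross-section yield.

290.0 kN (gross-section yield governs)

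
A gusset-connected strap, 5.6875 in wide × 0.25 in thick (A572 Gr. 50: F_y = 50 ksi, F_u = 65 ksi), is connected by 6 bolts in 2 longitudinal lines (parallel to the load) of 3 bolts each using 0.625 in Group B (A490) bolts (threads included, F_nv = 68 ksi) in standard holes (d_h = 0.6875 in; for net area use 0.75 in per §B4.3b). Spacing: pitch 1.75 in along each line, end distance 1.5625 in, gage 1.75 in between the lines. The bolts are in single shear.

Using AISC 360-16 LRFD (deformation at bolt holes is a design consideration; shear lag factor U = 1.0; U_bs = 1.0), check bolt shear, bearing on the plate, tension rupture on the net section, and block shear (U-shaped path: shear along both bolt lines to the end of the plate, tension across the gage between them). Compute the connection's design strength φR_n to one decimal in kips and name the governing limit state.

51.0 kips (net-section rupture governs)

Bolt shear: A_b = π(0.625)²/4 = 0.3068 in². φR_n = 0.75 × 68 × 0.3068 × 6 × 1 = 93.9 kips.
Bearing (0.25 in plate, F_u = 65 ksi): end bolts L_c = 1.5625 − 0.6875/2 = 1.21875, R_n = min(1.2×1.21875×0.25×65, 2.4×0.625×0.25×65) = 23.766 kips/bolt; interior L_c = 1.75 − 0.6875 = 1.0625, R_n = 20.719 kips/bolt. φR_n = 0.75 × (2×23.766 + 4×20.719) = 97.8 kips.
Tension rupture (net): A_n = (5.6875 − 2×0.75)×0.25 = 1.0469 in² (U = 1.0, A_e = A_n). φR_n = 0.75 × 65 × 1.0469 = 51.0 kips.
Block shear: shear path 2×[1.5625+2×1.75] = 2×5.0625 in, A_gv = 2.5313, A_nv = 2×(5.0625 − 2.5×0.75)×0.25 = 1.5938 in²; tension across gage: (1.75 − 1×0.75)×0.25 = 0.25 in². R_n = min(0.6×65×1.5938, 0.6×50×2.5313) + 1.0×65×0.25 = min(62.158, 75.939) + 16.25 = 78.408 kips. φR_n = 0.75 × 78.408 = 58.8 kips.
Governing: min(93.9, 97.8, 51.0, 58.8) = 51.0 kips → net-section rupture.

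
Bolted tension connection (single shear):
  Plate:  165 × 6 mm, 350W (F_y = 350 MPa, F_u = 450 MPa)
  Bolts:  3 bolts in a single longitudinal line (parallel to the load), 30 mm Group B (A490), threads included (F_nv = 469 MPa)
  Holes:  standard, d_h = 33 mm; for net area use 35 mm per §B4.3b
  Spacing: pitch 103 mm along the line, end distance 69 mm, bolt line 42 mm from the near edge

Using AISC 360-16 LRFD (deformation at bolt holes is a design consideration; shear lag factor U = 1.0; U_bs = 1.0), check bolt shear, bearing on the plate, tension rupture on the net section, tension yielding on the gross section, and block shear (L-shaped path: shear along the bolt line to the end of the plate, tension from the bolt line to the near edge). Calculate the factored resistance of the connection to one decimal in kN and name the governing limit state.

263.3 kN (net-section rupture governs)

Bolt shear: A_b = π(30)²/4 = 706.86 mm². φR_n = 0.75 × 469 × 706.86 × 3 × 1 = 745.9 kN.
Bearing (6 mm plate, F_u = 450 MPa): end bolts L_c = 69 − 33/2 = 52.5, R_n = min(1.2×52.5×6×450, 2.4×30×6×450) = 170.1 kN/bolt; interior L_c = 103 − 33 = 70, R_n = 194.4 kN/bolt. φR_n = 0.75 × (1×170.1 + 2×194.4) = 419.2 kN.
Tension rupture (net): A_n = (165 − 1×35)×6 = 780 mm² (U = 1.0, A_e = A_n). φR_n = 0.75 × 450 × 780 = 263.3 kN.
Tension yield (gross): A_g = 165×6 = 990 mm². φR_n = 0.90 × 350 × 990 = 311.9 kN.
Block shear: shear path 1×[69+2×103] = 1×275 mm, A_gv = 1650, A_nv = 1×(275 − 2.5×35)×6 = 1125 mm²; tension to near edge: (42 − 0.5×35)×6 = 147 mm². R_n = min(0.6×450×1125, 0.6×350×1650) + 1.0×450×147 = min(303.75, 346.5) + 66.15 = 369.9 kN. φR_n = 0.75 × 369.9 = 277.4 kN.
Governing: min(745.9, 419.2, 263.3, 311.9, 277.4) = 263.3 kN → net-section rupture.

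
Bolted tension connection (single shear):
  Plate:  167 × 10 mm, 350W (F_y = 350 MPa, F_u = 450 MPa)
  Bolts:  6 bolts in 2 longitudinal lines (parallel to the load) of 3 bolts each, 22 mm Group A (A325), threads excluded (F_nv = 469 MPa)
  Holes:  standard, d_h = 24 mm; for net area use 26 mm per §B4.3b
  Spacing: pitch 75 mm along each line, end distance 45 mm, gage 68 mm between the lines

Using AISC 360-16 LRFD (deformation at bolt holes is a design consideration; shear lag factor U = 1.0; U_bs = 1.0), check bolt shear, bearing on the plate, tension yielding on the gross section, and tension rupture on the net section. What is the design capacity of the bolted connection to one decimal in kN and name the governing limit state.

Bolt shear: A_b = π(22)²/4 = 380.13 mm². φR_n = 0.75 × 469 × 380.13 × 6 × 1 = 802.3 kN.
Bearing (10 mm plate, F_u = 450 MPa): end bolts L_c = 45 − 24/2 = 33, R_n = min(1.2×33×10×450, 2.4×22×10×450) = 178.2 kN/bolt; interior L_c = 75 − 24 = 51, R_n = 237.6 kN/bolt. φR_n = 0.75 × (2×178.2 + 4×237.6) = 980.1 kN.
Tension yield (gross): A_g = 167×10 = 1670 mm². φR_n = 0.90 × 350 × 1670 = 526.1 kN.
Tension rupture (net): A_n = (167 − 2×26)×10 = 1150 mm² (U = 1.0, A_e = A_n). φR_n = 0.75 × 450 × 1150 = 388.1 kN.
Governing: min(802.3, 980.1, 526.1, 388.1) = 388.1 kN → net-section rupture.

388.1 kN (net-section rupture governs)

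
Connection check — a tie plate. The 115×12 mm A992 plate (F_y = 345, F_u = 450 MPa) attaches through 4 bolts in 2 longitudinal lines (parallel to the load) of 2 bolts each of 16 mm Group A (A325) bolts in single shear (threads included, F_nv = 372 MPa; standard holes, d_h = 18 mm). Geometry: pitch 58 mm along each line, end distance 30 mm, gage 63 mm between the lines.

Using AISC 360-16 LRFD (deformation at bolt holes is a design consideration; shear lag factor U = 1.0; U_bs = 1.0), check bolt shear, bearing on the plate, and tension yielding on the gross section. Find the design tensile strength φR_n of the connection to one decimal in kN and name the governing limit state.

224.4 kN (bolt shear governs)

Bolt shear: A_b = π(16)²/4 = 201.06 mm². φR_n = 0.75 × 372 × 201.06 × 4 × 1 = 224.4 kN.
Bearing (12 mm plate, F_u = 450 MPa): end bolts L_c = 30 − 18/2 = 21, R_n = min(1.2×21×12×450, 2.4×16×12×450) = 136.08 kN/bolt; interior L_c = 58 − 18 = 40, R_n = 207.36 kN/bolt. φR_n = 0.75 × (2×136.08 + 2×207.36) = 515.2 kN.
Tension yield (gross): A_g = 115×12 = 1380 mm². φR_n = 0.90 × 345 × 1380 = 428.5 kN.
Governing: min(224.4, 515.2, 428.5) = 224.4 kN → bolt shear.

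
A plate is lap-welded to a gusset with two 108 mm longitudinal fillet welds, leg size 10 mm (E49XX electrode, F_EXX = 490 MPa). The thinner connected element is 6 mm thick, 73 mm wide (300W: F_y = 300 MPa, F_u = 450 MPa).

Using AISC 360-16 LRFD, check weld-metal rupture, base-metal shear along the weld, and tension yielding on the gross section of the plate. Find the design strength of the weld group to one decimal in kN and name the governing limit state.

118.3 kN (gross-section yield governs)

Weld metal: throat = 0.707×10 = 7.07 mm, L = 2×108 = 216 mm. φR_n = 0.75 × 0.6 × 490 × 7.07 × 216 = 336.7 kN.
Base metal shear (6 mm plate): yield φR_n = 1.0×0.6×300×6×216 = 233.3 kN; rupture φR_n = 0.75×0.6×450×6×216 = 262.4 kN; take 233.3 kN (yield).
Tension yield (gross): A_g = 73×6 = 438 mm². φR_n = 0.90 × 300 × 438 = 118.3 kN.
Governing: min(336.7, 233.3, 118.3) = 118.3 kN → gross-section yield.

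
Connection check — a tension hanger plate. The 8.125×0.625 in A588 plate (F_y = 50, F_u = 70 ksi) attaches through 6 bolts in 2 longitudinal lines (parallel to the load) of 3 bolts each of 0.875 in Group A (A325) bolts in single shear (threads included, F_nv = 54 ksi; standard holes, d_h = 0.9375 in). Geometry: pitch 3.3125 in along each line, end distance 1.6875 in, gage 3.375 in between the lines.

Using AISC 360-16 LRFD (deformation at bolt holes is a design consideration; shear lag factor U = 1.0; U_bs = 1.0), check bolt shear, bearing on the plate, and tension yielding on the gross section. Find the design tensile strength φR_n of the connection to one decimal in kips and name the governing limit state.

146.1 kips (bolt shear governs)

Bolt shear: A_b = π(0.875)²/4 = 0.60132 in². φR_n = 0.75 × 54 × 0.60132 × 6 × 1 = 146.1 kips.
Bearing (0.625 in plate, F_u = 70 ksi): end bolts L_c = 1.6875 − 0.9375/2 = 1.21875, R_n = min(1.2×1.21875×0.625×70, 2.4×0.875×0.625×70) = 63.984 kips/bolt; interior L_c = 3.3125 − 0.9375 = 2.375, R_n = 91.875 kips/bolt. φR_n = 0.75 × (2×63.984 + 4×91.875) = 371.6 kips.
Tension yield (gross): A_g = 8.125×0.625 = 5.0781 in². φR_n = 0.90 × 50 × 5.0781 = 228.5 kips.
Governing: min(146.1, 371.6, 228.5) = 146.1 kips → bolt shear.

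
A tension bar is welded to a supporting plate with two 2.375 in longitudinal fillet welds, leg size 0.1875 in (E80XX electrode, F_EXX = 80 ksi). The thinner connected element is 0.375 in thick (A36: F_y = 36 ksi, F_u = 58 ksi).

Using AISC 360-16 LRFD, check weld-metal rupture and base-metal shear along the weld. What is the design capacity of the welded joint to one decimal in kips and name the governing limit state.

Weld metal: throat = 0.707×0.1875 = 0.13256 in, L = 2×2.375 = 4.75 in. φR_n = 0.75 × 0.6 × 80 × 0.13256 × 4.75 = 22.7 kips.
Base metal shear (0.375 in plate): yield φR_n = 1.0×0.6×36×0.375×4.75 = 38.5 kips; rupture φR_n = 0.75×0.6×58×0.375×4.75 = 46.5 kips; take 38.5 kips (yield).
Governing: min(22.7, 38.5) = 22.7 kips → weld metal.

22.7 kips (weld metal governs)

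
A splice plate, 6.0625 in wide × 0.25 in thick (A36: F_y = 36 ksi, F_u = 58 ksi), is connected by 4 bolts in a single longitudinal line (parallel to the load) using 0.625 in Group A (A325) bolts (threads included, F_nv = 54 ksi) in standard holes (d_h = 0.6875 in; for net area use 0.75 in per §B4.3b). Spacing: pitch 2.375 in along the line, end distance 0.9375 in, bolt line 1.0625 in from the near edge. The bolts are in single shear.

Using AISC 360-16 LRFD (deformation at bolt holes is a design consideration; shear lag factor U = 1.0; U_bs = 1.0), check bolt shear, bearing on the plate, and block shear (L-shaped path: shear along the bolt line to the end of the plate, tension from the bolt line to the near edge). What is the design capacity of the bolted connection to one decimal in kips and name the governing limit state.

40.1 kips (block shear governs)

Bolt shear: A_b = π(0.625)²/4 = 0.3068 in². φR_n = 0.75 × 54 × 0.3068 × 4 × 1 = 49.7 kips.
Bearing (0.25 in plate, F_u = 58 ksi): end bolts L_c = 0.9375 − 0.6875/2 = 0.59375, R_n = min(1.2×0.59375×0.25×58, 2.4×0.625×0.25×58) = 10.331 kips/bolt; interior L_c = 2.375 − 0.6875 = 1.6875, R_n = 21.75 kips/bolt. φR_n = 0.75 × (1×10.331 + 3×21.75) = 56.7 kips.
Block shear: shear path 1×[0.9375+3×2.375] = 1×8.0625 in, A_gv = 2.0156, A_nv = 1×(8.0625 − 3.5×0.75)×0.25 = 1.3594 in²; tension to near edge: (1.0625 − 0.5×0.75)×0.25 = 0.17188 in². R_n = min(0.6×58×1.3594, 0.6×36×2.0156) + 1.0×58×0.17188 = min(47.307, 43.537) + 9.969 = 53.506 kips. φR_n = 0.75 × 53.506 = 40.1 kips.
Governing: min(49.7, 56.7, 40.1) = 40.1 kips → block shear.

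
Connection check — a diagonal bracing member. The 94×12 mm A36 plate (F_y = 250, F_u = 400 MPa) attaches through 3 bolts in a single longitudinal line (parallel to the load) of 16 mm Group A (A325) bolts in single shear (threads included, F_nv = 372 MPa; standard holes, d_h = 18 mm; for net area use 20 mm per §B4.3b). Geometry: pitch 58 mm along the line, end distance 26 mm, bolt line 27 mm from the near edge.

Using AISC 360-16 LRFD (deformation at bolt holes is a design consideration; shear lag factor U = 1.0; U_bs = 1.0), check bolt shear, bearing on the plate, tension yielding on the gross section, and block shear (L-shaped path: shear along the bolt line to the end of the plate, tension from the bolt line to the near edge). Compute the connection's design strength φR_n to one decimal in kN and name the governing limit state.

168.3 kN (bolt shear governs)

Bolt shear: A_b = π(16)²/4 = 201.06 mm². φR_n = 0.75 × 372 × 201.06 × 3 × 1 = 168.3 kN.
Bearing (12 mm plate, F_u = 400 MPa): end bolts L_c = 26 − 18/2 = 17, R_n = min(1.2×17×12×400, 2.4×16×12×400) = 97.92 kN/bolt; interior L_c = 58 − 18 = 40, R_n = 184.32 kN/bolt. φR_n = 0.75 × (1×97.92 + 2×184.32) = 349.9 kN.
Tension yield (gross): A_g = 94×12 = 1128 mm². φR_n = 0.90 × 250 × 1128 = 253.8 kN.
Block shear: shear path 1×[26+2×58] = 1×142 mm, A_gv = 1704, A_nv = 1×(142 − 2.5×20)×12 = 1104 mm²; tension to near edge: (27 − 0.5×20)×12 = 204 mm². R_n = min(0.6×400×1104, 0.6×250×1704) + 1.0×400×204 = min(264.96, 255.6) + 81.6 = 337.2 kN. φR_n = 0.75 × 337.2 = 252.9 kN.
Governing: min(168.3, 349.9, 253.8, 252.9) = 168.3 kN → bolt shear.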